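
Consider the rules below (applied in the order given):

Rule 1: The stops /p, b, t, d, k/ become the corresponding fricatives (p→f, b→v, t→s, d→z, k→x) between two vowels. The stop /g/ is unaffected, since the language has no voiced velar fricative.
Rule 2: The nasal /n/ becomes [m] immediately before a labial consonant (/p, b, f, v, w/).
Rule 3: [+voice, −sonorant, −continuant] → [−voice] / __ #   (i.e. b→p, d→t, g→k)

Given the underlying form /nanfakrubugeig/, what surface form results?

Rule 1 (intervocalic spirantization): /b/ is a stop between vowels /u/ and /u/, so it spirantizes to the fricative [v]. /nanfakrubugeig/ → nanfakruvugeig.
Rule 2 (nasal place assimilation): /n/ precedes the labial consonant /f/, so it assimilates in place to [m]. /nanfakruvugeig/ → namfakruvugeig.
Rule 3 (final devoicing): /g/ is a voiced stop in word-final position, so it devoices to [k]. /namfakruvugeig/ → namfakruvugeik.

namfakruvugeik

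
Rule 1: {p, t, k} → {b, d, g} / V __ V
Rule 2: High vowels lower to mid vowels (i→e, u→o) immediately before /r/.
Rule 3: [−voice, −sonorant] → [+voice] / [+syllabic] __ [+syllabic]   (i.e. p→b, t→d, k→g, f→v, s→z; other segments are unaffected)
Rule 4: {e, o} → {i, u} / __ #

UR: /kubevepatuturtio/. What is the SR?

Rule 1 (intervocalic voicing): /p/ is a voiceless stop between vowels /e/ and /a/, so it voices to [b]. /t/ is a voiceless stop between vowels /a/ and /u/, so it voices to [d]. /t/ is a voiceless stop between vowels /u/ and /u/, so it voices to [d]. /kubevepatuturtio/ → kubevebadudurtio.
Rule 2 (pre-rhotic lowering): /u/ is a high vowel immediately before /r/, so it lowers to [o]. /kubevebadudurtio/ → kubevebadudortio.
Rule 3 (intervocalic voicing): no segment meets the environment; /kubevebadudortio/ is unchanged.
Rule 4 (final vowel raising): /o/ is a mid vowel in word-final position, so it raises to [u]. /kubevebadudortio/ → kubevebadudortiu.

kubevebadudortiu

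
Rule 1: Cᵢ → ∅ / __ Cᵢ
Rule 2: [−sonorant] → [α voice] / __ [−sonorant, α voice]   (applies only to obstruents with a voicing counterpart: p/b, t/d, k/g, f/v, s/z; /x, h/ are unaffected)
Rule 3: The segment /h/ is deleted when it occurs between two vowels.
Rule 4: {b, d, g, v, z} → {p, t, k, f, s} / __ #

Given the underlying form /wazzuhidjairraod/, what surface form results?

wazuidjairaot

Rule 1 (degemination): /zz/ is a geminate; the first /z/ deletes. /rr/ is a geminate; the first /r/ deletes. /wazzuhidjairraod/ → wazuhidjairaod.
Rule 2 (regressive voicing assimilation): no segment meets the environment; /wazuhidjairaod/ is unchanged.
Rule 3 (intervocalic h-deletion): /h/ occurs between vowels /u/ and /i/, so it deletes. /wazuhidjairaod/ → wazuidjairaod.
Rule 4 (final devoicing): /d/ is a voiced obstruent in word-final position, so it devoices to [t]. /wazuidjairaod/ → wazuidjairaot.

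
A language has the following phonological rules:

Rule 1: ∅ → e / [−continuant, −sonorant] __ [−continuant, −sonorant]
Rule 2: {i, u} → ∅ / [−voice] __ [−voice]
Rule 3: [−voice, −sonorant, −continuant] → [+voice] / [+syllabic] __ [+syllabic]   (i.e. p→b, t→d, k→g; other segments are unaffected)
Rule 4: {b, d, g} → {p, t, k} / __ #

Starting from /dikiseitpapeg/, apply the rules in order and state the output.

dikseidebabek

Rule 1 (stop-cluster e-epenthesis): /t/ and /p/ form a stop–stop cluster, so [e] is inserted between them. /dikiseitpapeg/ → dikiseitepapeg.
Rule 2 (high vowel syncope): /i/ is a high vowel flanked by voiceless consonants /k/ and /s/, so it deletes. /dikiseitepapeg/ → dikseitepapeg.
Rule 3 (intervocalic voicing): /t/ is a voiceless stop between vowels /i/ and /e/, so it voices to [d]. /p/ is a voiceless stop between vowels /e/ and /a/, so it voices to [b]. /p/ is a voiceless stop between vowels /a/ and /e/, so it voices to [b]. /dikseitepapeg/ → dikseidebabeg.
Rule 4 (final devoicing): /g/ is a voiced stop in word-final position, so it devoices to [k]. /dikseidebabeg/ → dikseidebabek.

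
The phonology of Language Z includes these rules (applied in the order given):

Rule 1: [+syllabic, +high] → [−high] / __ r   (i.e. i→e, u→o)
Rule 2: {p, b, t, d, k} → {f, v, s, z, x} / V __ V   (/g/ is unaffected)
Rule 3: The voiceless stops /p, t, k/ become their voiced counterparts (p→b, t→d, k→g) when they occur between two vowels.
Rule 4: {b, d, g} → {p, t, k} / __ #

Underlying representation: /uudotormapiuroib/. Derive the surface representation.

Rule 1 (pre-rhotic lowering): /u/ is a high vowel immediately before /r/, so it lowers to [o]. /uudotormapiuroib/ → uudotormapioroib.
Rule 2 (intervocalic spirantization): /d/ is a stop between vowels /u/ and /o/, so it spirantizes to the fricative [z]. /t/ is a stop between vowels /o/ and /o/, so it spirantizes to the fricative [s]. /p/ is a stop between vowels /a/ and /i/, so it spirantizes to the fricative [f]. /uudotormapioroib/ → uuzosormafioroib.
Rule 3 (intervocalic voicing): no segment meets the environment; /uuzosormafioroib/ is unchanged.
Rule 4 (final devoicing): /b/ is a voiced stop in word-final position, so it devoices to [p]. /uuzosormafioroib/ → uuzosormafioroip.

uuzosormafioroip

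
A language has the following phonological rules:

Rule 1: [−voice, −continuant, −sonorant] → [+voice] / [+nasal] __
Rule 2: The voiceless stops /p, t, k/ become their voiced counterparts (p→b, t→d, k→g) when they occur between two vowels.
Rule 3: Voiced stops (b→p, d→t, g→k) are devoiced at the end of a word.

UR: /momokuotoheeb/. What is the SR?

momoguodoheep

Rule 1 (post-nasal voicing): no segment meets the environment; /momokuotoheeb/ is unchanged.
Rule 2 (intervocalic voicing): /k/ is a voiceless stop between vowels /o/ and /u/, so it voices to [g]. /t/ is a voiceless stop between vowels /o/ and /o/, so it voices to [d]. /momokuotoheeb/ → momoguodoheeb.
Rule 3 (final devoicing): /b/ is a voiced stop in word-final position, so it devoices to [p]. /momoguodoheeb/ → momoguodoheep.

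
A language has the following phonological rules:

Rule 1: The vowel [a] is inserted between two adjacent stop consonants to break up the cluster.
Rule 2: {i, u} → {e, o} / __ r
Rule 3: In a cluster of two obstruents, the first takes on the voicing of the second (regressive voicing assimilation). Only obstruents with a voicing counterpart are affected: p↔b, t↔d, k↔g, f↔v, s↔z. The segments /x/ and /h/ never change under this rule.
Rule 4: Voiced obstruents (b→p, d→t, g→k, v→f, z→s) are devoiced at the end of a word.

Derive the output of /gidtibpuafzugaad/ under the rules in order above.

Rule 1 (stop-cluster a-epenthesis): /d/ and /t/ form a stop–stop cluster, so [a] is inserted between them. /b/ and /p/ form a stop–stop cluster, so [a] is inserted between them. /gidtibpuafzugaad/ → gidatibapuafzugaad.
Rule 2 (pre-rhotic lowering): no segment meets the environment; /gidatibapuafzugaad/ is unchanged.
Rule 3 (regressive voicing assimilation): /f/ precedes the voiced obstruent /z/, so it voices to [v] by assimilation. /gidatibapuafzugaad/ → gidatibapuavzugaad.
Rule 4 (final devoicing): /d/ is a voiced obstruent in word-final position, so it devoices to [t]. /gidatibapuavzugaad/ → gidatibapuavzugaat.

gidatibapuavzugaat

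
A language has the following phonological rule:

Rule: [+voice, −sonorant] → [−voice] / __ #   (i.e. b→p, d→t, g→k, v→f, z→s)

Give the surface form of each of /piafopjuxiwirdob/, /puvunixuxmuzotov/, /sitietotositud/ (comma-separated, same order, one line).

/piafopjuxiwirdob/: /b/ is a voiced obstruent in word-final position, so it devoices to [p]. → [piafopjuxiwirdop].
/puvunixuxmuzotov/: /v/ is a voiced obstruent in word-final position, so it devoices to [f]. → [puvunixuxmuzotof].
/sitietotositud/: /d/ is a voiced obstruent in word-final position, so it devoices to [t]. → [sitietotositut].

piafopjuxiwirdop, puvunixuxmuzotof, sitietotositut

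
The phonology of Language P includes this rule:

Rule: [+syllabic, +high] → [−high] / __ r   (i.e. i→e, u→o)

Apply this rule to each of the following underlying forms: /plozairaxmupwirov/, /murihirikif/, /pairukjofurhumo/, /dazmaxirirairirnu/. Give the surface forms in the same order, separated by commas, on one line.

plozaeraxmupwerov, moriherikif, paerukjoforhumo, dazmaxereraerernu

/plozairaxmupwirov/: /i/ is a high vowel immediately before /r/, so it lowers to [e]. /i/ is a high vowel immediately before /r/, so it lowers to [e]. → [plozaeraxmupwerov].
/murihirikif/: /u/ is a high vowel immediately before /r/, so it lowers to [o]. /i/ is a high vowel immediately before /r/, so it lowers to [e]. → [moriherikif].
/pairukjofurhumo/: /i/ is a high vowel immediately before /r/, so it lowers to [e]. /u/ is a high vowel immediately before /r/, so it lowers to [o]. → [paerukjoforhumo].
/dazmaxirirairirnu/: /i/ is a high vowel immediately before /r/, so it lowers to [e]. /i/ is a high vowel immediately before /r/, so it lowers to [e]. /i/ is a high vowel immediately before /r/, so it lowers to [e]. /i/ is a high vowel immediately before /r/, so it lowers to [e]. → [dazmaxereraerernu].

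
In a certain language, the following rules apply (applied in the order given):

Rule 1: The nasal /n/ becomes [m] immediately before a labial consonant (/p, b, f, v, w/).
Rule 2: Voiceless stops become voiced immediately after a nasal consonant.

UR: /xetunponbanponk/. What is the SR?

Rule 1 (nasal place assimilation): /n/ precedes the labial consonant /p/, so it assimilates in place to [m]. /n/ precedes the labial consonant /b/, so it assimilates in place to [m]. /n/ precedes the labial consonant /p/, so it assimilates in place to [m]. /xetunponbanponk/ → xetumpombamponk.
Rule 2 (post-nasal voicing): /p/ is a voiceless stop immediately after the nasal /m/, so it voices to [b]. /p/ is a voiceless stop immediately after the nasal /m/, so it voices to [b]. /k/ is a voiceless stop immediately after the nasal /n/, so it voices to [g]. /xetumpombamponk/ → xetumbombambong.

xetumbombambong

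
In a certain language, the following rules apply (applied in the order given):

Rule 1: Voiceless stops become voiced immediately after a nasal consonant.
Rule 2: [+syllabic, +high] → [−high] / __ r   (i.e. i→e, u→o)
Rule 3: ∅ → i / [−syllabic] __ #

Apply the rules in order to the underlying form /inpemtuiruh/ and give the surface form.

Rule 1 (post-nasal voicing): /p/ is a voiceless stop immediately after the nasal /n/, so it voices to [b]. /t/ is a voiceless stop immediately after the nasal /m/, so it voices to [d]. /inpemtuiruh/ → inbemduiruh.
Rule 2 (pre-rhotic lowering): /i/ is a high vowel immediately before /r/, so it lowers to [e]. /inbemduiruh/ → inbemdueruh.
Rule 3 (final i-epenthesis): the form ends in the consonant /h/, so [i] is inserted word-finally. /inbemdueruh/ → inbemdueruhi.

inbemdueruhi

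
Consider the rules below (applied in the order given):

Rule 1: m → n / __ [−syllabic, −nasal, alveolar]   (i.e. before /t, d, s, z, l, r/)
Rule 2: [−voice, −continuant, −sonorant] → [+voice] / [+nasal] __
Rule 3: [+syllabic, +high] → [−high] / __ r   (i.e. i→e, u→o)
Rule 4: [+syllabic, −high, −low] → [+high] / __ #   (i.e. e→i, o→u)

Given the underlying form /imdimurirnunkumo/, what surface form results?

Rule 1 (nasal place assimilation): /m/ precedes the alveolar consonant /d/, so it assimilates in place to [n]. /imdimurirnunkumo/ → indimurirnunkumo.
Rule 2 (post-nasal voicing): /k/ is a voiceless stop immediately after the nasal /n/, so it voices to [g]. /indimurirnunkumo/ → indimurirnungumo.
Rule 3 (pre-rhotic lowering): /u/ is a high vowel immediately before /r/, so it lowers to [o]. /i/ is a high vowel immediately before /r/, so it lowers to [e]. /indimurirnungumo/ → indimorernungumo.
Rule 4 (final vowel raising): /o/ is a mid vowel in word-final position, so it raises to [u]. /indimorernungumo/ → indimorernungumu.

indimorernungumu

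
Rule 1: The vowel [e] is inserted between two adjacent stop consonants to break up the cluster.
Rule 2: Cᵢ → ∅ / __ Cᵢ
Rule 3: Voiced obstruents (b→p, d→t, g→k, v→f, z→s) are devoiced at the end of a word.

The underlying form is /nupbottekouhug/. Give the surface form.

nupebotetekouhuk

Rule 1 (stop-cluster e-epenthesis): /p/ and /b/ form a stop–stop cluster, so [e] is inserted between them. /t/ and /t/ form a stop–stop cluster, so [e] is inserted between them. /nupbottekouhug/ → nupebotetekouhug.
Rule 2 (degemination): no segment meets the environment; /nupebotetekouhug/ is unchanged.
Rule 3 (final devoicing): /g/ is a voiced obstruent in word-final position, so it devoices to [k]. /nupebotetekouhug/ → nupebotetekouhuk.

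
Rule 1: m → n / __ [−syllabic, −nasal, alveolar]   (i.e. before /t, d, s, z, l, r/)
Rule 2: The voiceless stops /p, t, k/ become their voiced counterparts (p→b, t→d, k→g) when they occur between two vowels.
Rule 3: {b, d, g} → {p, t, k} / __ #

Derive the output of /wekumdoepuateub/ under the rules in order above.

wegundoebuadeup

Rule 1 (nasal place assimilation): /m/ precedes the alveolar consonant /d/, so it assimilates in place to [n]. /wekumdoepuateub/ → wekundoepuateub.
Rule 2 (intervocalic voicing): /k/ is a voiceless stop between vowels /e/ and /u/, so it voices to [g]. /p/ is a voiceless stop between vowels /e/ and /u/, so it voices to [b]. /t/ is a voiceless stop between vowels /a/ and /e/, so it voices to [d]. /wekundoepuateub/ → wegundoebuadeub.
Rule 3 (final devoicing): /b/ is a voiced stop in word-final position, so it devoices to [p]. /wegundoebuadeub/ → wegundoebuadeup.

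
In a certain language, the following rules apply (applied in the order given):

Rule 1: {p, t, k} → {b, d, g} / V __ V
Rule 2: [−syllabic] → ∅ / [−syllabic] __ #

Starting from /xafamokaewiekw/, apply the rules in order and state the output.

xafamogaewiek

Rule 1 (intervocalic voicing): /k/ is a voiceless stop between vowels /o/ and /a/, so it voices to [g]. /xafamokaewiekw/ → xafamogaewiekw.
Rule 2 (final cluster simplification): /w/ is the second consonant of a word-final cluster /kw/, so it deletes. /xafamogaewiekw/ → xafamogaewiek.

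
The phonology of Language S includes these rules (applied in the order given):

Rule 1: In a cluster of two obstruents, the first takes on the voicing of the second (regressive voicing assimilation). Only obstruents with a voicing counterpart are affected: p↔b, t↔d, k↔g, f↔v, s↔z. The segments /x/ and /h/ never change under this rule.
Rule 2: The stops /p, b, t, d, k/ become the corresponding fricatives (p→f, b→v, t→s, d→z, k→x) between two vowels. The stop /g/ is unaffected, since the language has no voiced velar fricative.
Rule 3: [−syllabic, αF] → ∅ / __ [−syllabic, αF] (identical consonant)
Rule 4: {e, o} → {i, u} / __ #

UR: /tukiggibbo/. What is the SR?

tuxigibu

Rule 1 (regressive voicing assimilation): no segment meets the environment; /tukiggibbo/ is unchanged.
Rule 2 (intervocalic spirantization): /k/ is a stop between vowels /u/ and /i/, so it spirantizes to the fricative [x]. /tukiggibbo/ → tuxiggibbo.
Rule 3 (degemination): /gg/ is a geminate; the first /g/ deletes. /bb/ is a geminate; the first /b/ deletes. /tuxiggibbo/ → tuxigibo.
Rule 4 (final vowel raising): /o/ is a mid vowel in word-final position, so it raises to [u]. /tuxigibo/ → tuxigibu.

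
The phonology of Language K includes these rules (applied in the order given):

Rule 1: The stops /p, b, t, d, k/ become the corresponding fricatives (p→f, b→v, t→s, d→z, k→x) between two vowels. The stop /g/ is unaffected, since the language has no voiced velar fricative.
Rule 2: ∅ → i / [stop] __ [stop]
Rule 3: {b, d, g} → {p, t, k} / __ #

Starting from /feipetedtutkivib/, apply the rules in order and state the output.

feifeseditutikivip

Rule 1 (intervocalic spirantization): /p/ is a stop between vowels /i/ and /e/, so it spirantizes to the fricative [f]. /t/ is a stop between vowels /e/ and /e/, so it spirantizes to the fricative [s]. /feipetedtutkivib/ → feifesedtutkivib.
Rule 2 (stop-cluster i-epenthesis): /d/ and /t/ form a stop–stop cluster, so [i] is inserted between them. /t/ and /k/ form a stop–stop cluster, so [i] is inserted between them. /feifesedtutkivib/ → feifeseditutikivib.
Rule 3 (final devoicing): /b/ is a voiced stop in word-final position, so it devoices to [p]. /feifeseditutikivib/ → feifeseditutikivip.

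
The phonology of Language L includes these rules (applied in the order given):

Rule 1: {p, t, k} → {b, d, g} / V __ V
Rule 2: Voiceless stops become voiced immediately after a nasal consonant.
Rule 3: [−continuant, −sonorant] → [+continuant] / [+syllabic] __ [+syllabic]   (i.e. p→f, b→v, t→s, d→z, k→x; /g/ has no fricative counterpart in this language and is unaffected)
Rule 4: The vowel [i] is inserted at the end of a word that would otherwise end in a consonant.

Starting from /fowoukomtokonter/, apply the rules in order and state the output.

Rule 1 (intervocalic voicing): /k/ is a voiceless stop between vowels /u/ and /o/, so it voices to [g]. /k/ is a voiceless stop between vowels /o/ and /o/, so it voices to [g]. /fowoukomtokonter/ → fowougomtogonter.
Rule 2 (post-nasal voicing): /t/ is a voiceless stop immediately after the nasal /m/, so it voices to [d]. /t/ is a voiceless stop immediately after the nasal /n/, so it voices to [d]. /fowougomtogonter/ → fowougomdogonder.
Rule 3 (intervocalic spirantization): no segment meets the environment; /fowougomdogonder/ is unchanged.
Rule 4 (final i-epenthesis): the form ends in the consonant /r/, so [i] is inserted word-finally. /fowougomdogonder/ → fowougomdogonderi.

fowougomdogonderi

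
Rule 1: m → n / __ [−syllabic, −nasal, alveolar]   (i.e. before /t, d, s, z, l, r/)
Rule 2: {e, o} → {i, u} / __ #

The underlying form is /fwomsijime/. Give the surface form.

fwonsijimi

Rule 1 (nasal place assimilation): /m/ precedes the alveolar consonant /s/, so it assimilates in place to [n]. /fwomsijime/ → fwonsijime.
Rule 2 (final vowel raising): /e/ is a mid vowel in word-final position, so it raises to [i]. /fwonsijime/ → fwonsijimi.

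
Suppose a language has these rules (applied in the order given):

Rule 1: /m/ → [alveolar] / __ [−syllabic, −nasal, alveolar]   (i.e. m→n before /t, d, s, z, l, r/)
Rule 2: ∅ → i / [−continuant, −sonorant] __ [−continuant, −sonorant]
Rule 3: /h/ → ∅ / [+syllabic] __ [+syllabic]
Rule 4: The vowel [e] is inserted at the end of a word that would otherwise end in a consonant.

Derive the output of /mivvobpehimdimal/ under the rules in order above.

Rule 1 (nasal place assimilation): /m/ precedes the alveolar consonant /d/, so it assimilates in place to [n]. /mivvobpehimdimal/ → mivvobpehindimal.
Rule 2 (stop-cluster i-epenthesis): /b/ and /p/ form a stop–stop cluster, so [i] is inserted between them. /mivvobpehindimal/ → mivvobipehindimal.
Rule 3 (intervocalic h-deletion): /h/ occurs between vowels /e/ and /i/, so it deletes. /mivvobipehindimal/ → mivvobipeindimal.
Rule 4 (final e-epenthesis): the form ends in the consonant /l/, so [e] is inserted word-finally. /mivvobipeindimal/ → mivvobipeindimale.

mivvobipeindimale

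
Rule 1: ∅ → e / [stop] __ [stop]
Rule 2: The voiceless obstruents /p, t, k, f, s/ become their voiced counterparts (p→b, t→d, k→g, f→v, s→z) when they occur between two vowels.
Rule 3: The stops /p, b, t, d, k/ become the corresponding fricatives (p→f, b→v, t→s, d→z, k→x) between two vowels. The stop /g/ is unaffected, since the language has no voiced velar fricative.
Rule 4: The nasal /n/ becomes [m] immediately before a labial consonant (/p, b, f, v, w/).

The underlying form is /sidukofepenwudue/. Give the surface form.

Rule 1 (stop-cluster e-epenthesis): no segment meets the environment; /sidukofepenwudue/ is unchanged.
Rule 2 (intervocalic voicing): /k/ is a voiceless obstruent between vowels /u/ and /o/, so it voices to [g]. /f/ is a voiceless obstruent between vowels /o/ and /e/, so it voices to [v]. /p/ is a voiceless obstruent between vowels /e/ and /e/, so it voices to [b]. /sidukofepenwudue/ → sidugovebenwudue.
Rule 3 (intervocalic spirantization): /d/ is a stop between vowels /i/ and /u/, so it spirantizes to the fricative [z]. /b/ is a stop between vowels /e/ and /e/, so it spirantizes to the fricative [v]. /d/ is a stop between vowels /u/ and /u/, so it spirantizes to the fricative [z]. /sidugovebenwudue/ → sizugovevenwuzue.
Rule 4 (nasal place assimilation): /n/ precedes the labial consonant /w/, so it assimilates in place to [m]. /sizugovevenwuzue/ → sizugovevemwuzue.

sizugovevemwuzue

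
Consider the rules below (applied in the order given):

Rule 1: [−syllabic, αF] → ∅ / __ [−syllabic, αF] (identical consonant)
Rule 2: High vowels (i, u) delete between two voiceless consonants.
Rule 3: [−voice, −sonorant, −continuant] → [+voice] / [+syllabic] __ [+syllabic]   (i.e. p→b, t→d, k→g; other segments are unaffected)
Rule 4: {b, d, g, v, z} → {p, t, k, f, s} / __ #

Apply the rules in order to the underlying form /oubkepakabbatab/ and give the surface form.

Rule 1 (degemination): /bb/ is a geminate; the first /b/ deletes. /oubkepakabbatab/ → oubkepakabatab.
Rule 2 (high vowel syncope): no segment meets the environment; /oubkepakabatab/ is unchanged.
Rule 3 (intervocalic voicing): /p/ is a voiceless stop between vowels /e/ and /a/, so it voices to [b]. /k/ is a voiceless stop between vowels /a/ and /a/, so it voices to [g]. /t/ is a voiceless stop between vowels /a/ and /a/, so it voices to [d]. /oubkepakabatab/ → oubkebagabadab.
Rule 4 (final devoicing): /b/ is a voiced obstruent in word-final position, so it devoices to [p]. /oubkebagabadab/ → oubkebagabadap.

oubkebagabadap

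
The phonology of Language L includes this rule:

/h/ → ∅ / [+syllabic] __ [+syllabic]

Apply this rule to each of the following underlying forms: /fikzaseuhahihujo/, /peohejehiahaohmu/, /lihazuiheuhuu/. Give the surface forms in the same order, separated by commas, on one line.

fikzaseuaiujo, peoejeiaaohmu, liazuieuuu

/fikzaseuhahihujo/: /h/ occurs between vowels /u/ and /a/, so it deletes. /h/ occurs between vowels /a/ and /i/, so it deletes. /h/ occurs between vowels /i/ and /u/, so it deletes. → [fikzaseuaiujo].
/peohejehiahaohmu/: /h/ occurs between vowels /o/ and /e/, so it deletes. /h/ occurs between vowels /e/ and /i/, so it deletes. /h/ occurs between vowels /a/ and /a/, so it deletes. → [peoejeiaaohmu].
/lihazuiheuhuu/: /h/ occurs between vowels /i/ and /a/, so it deletes. /h/ occurs between vowels /i/ and /e/, so it deletes. /h/ occurs between vowels /u/ and /u/, so it deletes. → [liazuieuuu].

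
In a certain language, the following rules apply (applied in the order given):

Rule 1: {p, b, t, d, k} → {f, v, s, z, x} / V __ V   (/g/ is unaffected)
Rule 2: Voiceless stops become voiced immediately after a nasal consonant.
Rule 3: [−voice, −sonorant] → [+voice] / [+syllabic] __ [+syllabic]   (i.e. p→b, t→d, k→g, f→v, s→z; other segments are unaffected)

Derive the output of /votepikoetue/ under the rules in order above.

Rule 1 (intervocalic spirantization): /t/ is a stop between vowels /o/ and /e/, so it spirantizes to the fricative [s]. /p/ is a stop between vowels /e/ and /i/, so it spirantizes to the fricative [f]. /k/ is a stop between vowels /i/ and /o/, so it spirantizes to the fricative [x]. /t/ is a stop between vowels /e/ and /u/, so it spirantizes to the fricative [s]. /votepikoetue/ → vosefixoesue.
Rule 2 (post-nasal voicing): no segment meets the environment; /vosefixoesue/ is unchanged.
Rule 3 (intervocalic voicing): /s/ is a voiceless obstruent between vowels /o/ and /e/, so it voices to [z]. /f/ is a voiceless obstruent between vowels /e/ and /i/, so it voices to [v]. /s/ is a voiceless obstruent between vowels /e/ and /u/, so it voices to [z]. /vosefixoesue/ → vozevixoezue.

vozevixoezue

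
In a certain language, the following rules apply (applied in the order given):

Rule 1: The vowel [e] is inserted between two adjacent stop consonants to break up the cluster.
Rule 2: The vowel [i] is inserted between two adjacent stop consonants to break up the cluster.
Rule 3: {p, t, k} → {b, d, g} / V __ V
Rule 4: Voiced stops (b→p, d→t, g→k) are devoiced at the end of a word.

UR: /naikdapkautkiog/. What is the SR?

naigedabegaudegiok

Rule 1 (stop-cluster e-epenthesis): /k/ and /d/ form a stop–stop cluster, so [e] is inserted between them. /p/ and /k/ form a stop–stop cluster, so [e] is inserted between them. /t/ and /k/ form a stop–stop cluster, so [e] is inserted between them. /naikdapkautkiog/ → naikedapekautekiog.
Rule 2 (stop-cluster i-epenthesis): no segment meets the environment; /naikedapekautekiog/ is unchanged.
Rule 3 (intervocalic voicing): /k/ is a voiceless stop between vowels /i/ and /e/, so it voices to [g]. /p/ is a voiceless stop between vowels /a/ and /e/, so it voices to [b]. /k/ is a voiceless stop between vowels /e/ and /a/, so it voices to [g]. /t/ is a voiceless stop between vowels /u/ and /e/, so it voices to [d]. /k/ is a voiceless stop between vowels /e/ and /i/, so it voices to [g]. /naikedapekautekiog/ → naigedabegaudegiog.
Rule 4 (final devoicing): /g/ is a voiced stop in word-final position, so it devoices to [k]. /naigedabegaudegiog/ → naigedabegaudegiok.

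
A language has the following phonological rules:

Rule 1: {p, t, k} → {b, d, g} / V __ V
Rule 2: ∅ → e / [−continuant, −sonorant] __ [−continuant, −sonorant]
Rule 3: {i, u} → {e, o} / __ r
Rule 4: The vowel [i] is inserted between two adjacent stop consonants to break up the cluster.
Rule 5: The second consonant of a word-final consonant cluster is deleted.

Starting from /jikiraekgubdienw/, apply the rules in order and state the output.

jigeraekegubedien

Rule 1 (intervocalic voicing): /k/ is a voiceless stop between vowels /i/ and /i/, so it voices to [g]. /jikiraekgubdienw/ → jigiraekgubdienw.
Rule 2 (stop-cluster e-epenthesis): /k/ and /g/ form a stop–stop cluster, so [e] is inserted between them. /b/ and /d/ form a stop–stop cluster, so [e] is inserted between them. /jigiraekgubdienw/ → jigiraekegubedienw.
Rule 3 (pre-rhotic lowering): /i/ is a high vowel immediately before /r/, so it lowers to [e]. /jigiraekegubedienw/ → jigeraekegubedienw.
Rule 4 (stop-cluster i-epenthesis): no segment meets the environment; /jigeraekegubedienw/ is unchanged.
Rule 5 (final cluster simplification): /w/ is the second consonant of a word-final cluster /nw/, so it deletes. /jigeraekegubedienw/ → jigeraekegubedien.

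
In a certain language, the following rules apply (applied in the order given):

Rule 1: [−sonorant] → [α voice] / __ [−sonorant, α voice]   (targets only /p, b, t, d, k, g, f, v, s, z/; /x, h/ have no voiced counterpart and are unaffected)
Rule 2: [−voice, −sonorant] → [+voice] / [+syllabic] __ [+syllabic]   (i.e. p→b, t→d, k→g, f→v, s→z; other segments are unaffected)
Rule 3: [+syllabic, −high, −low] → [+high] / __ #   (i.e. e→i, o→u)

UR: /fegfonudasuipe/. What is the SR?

Rule 1 (regressive voicing assimilation): /g/ precedes the voiceless obstruent /f/, so it devoices to [k] by assimilation. /fegfonudasuipe/ → fekfonudasuipe.
Rule 2 (intervocalic voicing): /s/ is a voiceless obstruent between vowels /a/ and /u/, so it voices to [z]. /p/ is a voiceless obstruent between vowels /i/ and /e/, so it voices to [b]. /fekfonudasuipe/ → fekfonudazuibe.
Rule 3 (final vowel raising): /e/ is a mid vowel in word-final position, so it raises to [i]. /fekfonudazuibe/ → fekfonudazuibi.

fekfonudazuibi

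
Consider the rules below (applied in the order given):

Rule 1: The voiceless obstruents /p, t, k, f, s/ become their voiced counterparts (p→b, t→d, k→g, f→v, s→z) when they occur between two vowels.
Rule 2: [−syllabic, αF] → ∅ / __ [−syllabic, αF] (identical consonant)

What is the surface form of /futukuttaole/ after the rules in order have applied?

Rule 1 (intervocalic voicing): /t/ is a voiceless obstruent between vowels /u/ and /u/, so it voices to [d]. /k/ is a voiceless obstruent between vowels /u/ and /u/, so it voices to [g]. /futukuttaole/ → fuduguttaole.
Rule 2 (degemination): /tt/ is a geminate; the first /t/ deletes. /fuduguttaole/ → fudugutaole.

fudugutaole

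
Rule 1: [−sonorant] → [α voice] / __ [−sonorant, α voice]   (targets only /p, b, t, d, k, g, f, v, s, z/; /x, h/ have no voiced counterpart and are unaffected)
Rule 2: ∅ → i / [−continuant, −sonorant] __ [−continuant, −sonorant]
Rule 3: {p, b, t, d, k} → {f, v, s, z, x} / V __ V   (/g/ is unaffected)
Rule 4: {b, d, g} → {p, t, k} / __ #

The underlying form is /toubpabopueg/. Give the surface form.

Rule 1 (regressive voicing assimilation): /b/ precedes the voiceless obstruent /p/, so it devoices to [p] by assimilation. /toubpabopueg/ → touppabopueg.
Rule 2 (stop-cluster i-epenthesis): /p/ and /p/ form a stop–stop cluster, so [i] is inserted between them. /touppabopueg/ → toupipabopueg.
Rule 3 (intervocalic spirantization): /p/ is a stop between vowels /u/ and /i/, so it spirantizes to the fricative [f]. /p/ is a stop between vowels /i/ and /a/, so it spirantizes to the fricative [f]. /b/ is a stop between vowels /a/ and /o/, so it spirantizes to the fricative [v]. /p/ is a stop between vowels /o/ and /u/, so it spirantizes to the fricative [f]. /toupipabopueg/ → toufifavofueg.
Rule 4 (final devoicing): /g/ is a voiced stop in word-final position, so it devoices to [k]. /toufifavofueg/ → toufifavofuek.

toufifavofuek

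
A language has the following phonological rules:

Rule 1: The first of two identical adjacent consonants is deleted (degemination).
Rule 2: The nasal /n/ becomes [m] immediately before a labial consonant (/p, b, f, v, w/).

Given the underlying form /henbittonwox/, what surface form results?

Rule 1 (degemination): /tt/ is a geminate; the first /t/ deletes. /henbittonwox/ → henbitonwox.
Rule 2 (nasal place assimilation): /n/ precedes the labial consonant /b/, so it assimilates in place to [m]. /n/ precedes the labial consonant /w/, so it assimilates in place to [m]. /henbitonwox/ → hembitomwox.

hembitomwox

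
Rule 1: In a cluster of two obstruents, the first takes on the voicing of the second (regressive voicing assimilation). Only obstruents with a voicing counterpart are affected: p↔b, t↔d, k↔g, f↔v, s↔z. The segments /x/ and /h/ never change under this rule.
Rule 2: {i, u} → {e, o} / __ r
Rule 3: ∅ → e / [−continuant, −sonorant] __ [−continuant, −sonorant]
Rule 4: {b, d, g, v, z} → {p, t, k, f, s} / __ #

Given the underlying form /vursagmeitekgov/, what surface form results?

vorsagmeitegegof

Rule 1 (regressive voicing assimilation): /k/ precedes the voiced obstruent /g/, so it voices to [g] by assimilation. /vursagmeitekgov/ → vursagmeiteggov.
Rule 2 (pre-rhotic lowering): /u/ is a high vowel immediately before /r/, so it lowers to [o]. /vursagmeiteggov/ → vorsagmeiteggov.
Rule 3 (stop-cluster e-epenthesis): /g/ and /g/ form a stop–stop cluster, so [e] is inserted between them. /vorsagmeiteggov/ → vorsagmeitegegov.
Rule 4 (final devoicing): /v/ is a voiced obstruent in word-final position, so it devoices to [f]. /vorsagmeitegegov/ → vorsagmeitegegof.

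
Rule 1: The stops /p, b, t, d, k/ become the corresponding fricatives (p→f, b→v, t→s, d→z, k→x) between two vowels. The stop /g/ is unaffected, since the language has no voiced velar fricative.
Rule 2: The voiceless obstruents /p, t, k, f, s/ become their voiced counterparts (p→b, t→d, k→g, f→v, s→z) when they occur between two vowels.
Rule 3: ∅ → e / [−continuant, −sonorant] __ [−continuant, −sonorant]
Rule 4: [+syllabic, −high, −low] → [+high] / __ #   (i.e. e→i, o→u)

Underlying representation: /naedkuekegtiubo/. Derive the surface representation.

naedekuexegetiuvu

Rule 1 (intervocalic spirantization): /k/ is a stop between vowels /e/ and /e/, so it spirantizes to the fricative [x]. /b/ is a stop between vowels /u/ and /o/, so it spirantizes to the fricative [v]. /naedkuekegtiubo/ → naedkuexegtiuvo.
Rule 2 (intervocalic voicing): no segment meets the environment; /naedkuexegtiuvo/ is unchanged.
Rule 3 (stop-cluster e-epenthesis): /d/ and /k/ form a stop–stop cluster, so [e] is inserted between them. /g/ and /t/ form a stop–stop cluster, so [e] is inserted between them. /naedkuexegtiuvo/ → naedekuexegetiuvo.
Rule 4 (final vowel raising): /o/ is a mid vowel in word-final position, so it raises to [u]. /naedekuexegetiuvo/ → naedekuexegetiuvu.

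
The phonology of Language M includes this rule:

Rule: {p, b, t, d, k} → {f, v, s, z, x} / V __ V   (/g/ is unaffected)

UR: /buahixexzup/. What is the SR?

buahixexzup

No segment of /buahixexzup/ meets the structural description of the rule, so the form surfaces unchanged.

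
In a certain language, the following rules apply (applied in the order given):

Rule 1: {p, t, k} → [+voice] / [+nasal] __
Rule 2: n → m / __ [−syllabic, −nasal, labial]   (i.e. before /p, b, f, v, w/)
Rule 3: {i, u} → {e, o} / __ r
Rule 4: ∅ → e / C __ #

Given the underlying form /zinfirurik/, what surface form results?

Rule 1 (post-nasal voicing): no segment meets the environment; /zinfirurik/ is unchanged.
Rule 2 (nasal place assimilation): /n/ precedes the labial consonant /f/, so it assimilates in place to [m]. /zinfirurik/ → zimfirurik.
Rule 3 (pre-rhotic lowering): /i/ is a high vowel immediately before /r/, so it lowers to [e]. /u/ is a high vowel immediately before /r/, so it lowers to [o]. /zimfirurik/ → zimferorik.
Rule 4 (final e-epenthesis): the form ends in the consonant /k/, so [e] is inserted word-finally. /zimferorik/ → zimferorike.

zimferorike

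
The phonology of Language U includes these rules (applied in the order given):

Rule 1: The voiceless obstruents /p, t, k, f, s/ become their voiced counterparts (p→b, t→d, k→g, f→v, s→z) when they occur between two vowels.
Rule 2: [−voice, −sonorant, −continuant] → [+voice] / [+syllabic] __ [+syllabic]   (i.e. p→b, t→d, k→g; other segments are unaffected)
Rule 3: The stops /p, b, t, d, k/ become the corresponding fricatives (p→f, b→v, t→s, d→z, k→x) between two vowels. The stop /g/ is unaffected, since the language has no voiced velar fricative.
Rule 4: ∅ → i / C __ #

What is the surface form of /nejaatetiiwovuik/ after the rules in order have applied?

Rule 1 (intervocalic voicing): /t/ is a voiceless obstruent between vowels /a/ and /e/, so it voices to [d]. /t/ is a voiceless obstruent between vowels /e/ and /i/, so it voices to [d]. /nejaatetiiwovuik/ → nejaadediiwovuik.
Rule 2 (intervocalic voicing): no segment meets the environment; /nejaadediiwovuik/ is unchanged.
Rule 3 (intervocalic spirantization): /d/ is a stop between vowels /a/ and /e/, so it spirantizes to the fricative [z]. /d/ is a stop between vowels /e/ and /i/, so it spirantizes to the fricative [z]. /nejaadediiwovuik/ → nejaazeziiwovuik.
Rule 4 (final i-epenthesis): the form ends in the consonant /k/, so [i] is inserted word-finally. /nejaazeziiwovuik/ → nejaazeziiwovuiki.

nejaazeziiwovuiki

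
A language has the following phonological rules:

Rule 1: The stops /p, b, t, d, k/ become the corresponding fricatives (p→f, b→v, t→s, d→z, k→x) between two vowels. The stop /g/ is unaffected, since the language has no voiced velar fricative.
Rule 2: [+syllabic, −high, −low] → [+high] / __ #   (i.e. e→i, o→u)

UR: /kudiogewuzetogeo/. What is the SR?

Rule 1 (intervocalic spirantization): /d/ is a stop between vowels /u/ and /i/, so it spirantizes to the fricative [z]. /t/ is a stop between vowels /e/ and /o/, so it spirantizes to the fricative [s]. /kudiogewuzetogeo/ → kuziogewuzesogeo.
Rule 2 (final vowel raising): /o/ is a mid vowel in word-final position, so it raises to [u]. /kuziogewuzesogeo/ → kuziogewuzesogeu.

kuziogewuzesogeu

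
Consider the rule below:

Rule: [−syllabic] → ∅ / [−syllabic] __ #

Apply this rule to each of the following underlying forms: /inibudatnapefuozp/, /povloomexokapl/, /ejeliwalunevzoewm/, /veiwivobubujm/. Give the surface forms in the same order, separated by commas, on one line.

/inibudatnapefuozp/: /p/ is the second consonant of a word-final cluster /zp/, so it deletes. → [inibudatnapefuoz].
/povloomexokapl/: /l/ is the second consonant of a word-final cluster /pl/, so it deletes. → [povloomexokap].
/ejeliwalunevzoewm/: /m/ is the second consonant of a word-final cluster /wm/, so it deletes. → [ejeliwalunevzoew].
/veiwivobubujm/: /m/ is the second consonant of a word-final cluster /jm/, so it deletes. → [veiwivobubuj].

inibudatnapefuoz, povloomexokap, ejeliwalunevzoew, veiwivobubuj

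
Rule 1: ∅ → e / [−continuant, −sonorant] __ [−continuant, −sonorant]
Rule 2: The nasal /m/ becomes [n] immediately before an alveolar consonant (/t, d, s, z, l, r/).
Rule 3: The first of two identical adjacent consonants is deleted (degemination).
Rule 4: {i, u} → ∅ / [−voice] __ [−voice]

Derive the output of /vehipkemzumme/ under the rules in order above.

Rule 1 (stop-cluster e-epenthesis): /p/ and /k/ form a stop–stop cluster, so [e] is inserted between them. /vehipkemzumme/ → vehipekemzumme.
Rule 2 (nasal place assimilation): /m/ precedes the alveolar consonant /z/, so it assimilates in place to [n]. /vehipekemzumme/ → vehipekenzumme.
Rule 3 (degemination): /mm/ is a geminate; the first /m/ deletes. /vehipekenzumme/ → vehipekenzume.
Rule 4 (high vowel syncope): /i/ is a high vowel flanked by voiceless consonants /h/ and /p/, so it deletes. /vehipekenzume/ → vehpekenzume.

vehpekenzume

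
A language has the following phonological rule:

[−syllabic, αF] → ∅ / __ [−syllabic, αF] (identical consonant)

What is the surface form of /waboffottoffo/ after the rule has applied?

/ff/ is a geminate; the first /f/ deletes.
/tt/ is a geminate; the first /t/ deletes.
/ff/ is a geminate; the first /f/ deletes.
The other instances of /w/, /b/, /f/, /t/ do not occur in the required environment and remain unchanged.
Surface form: [wabofotofo].

wabofotofo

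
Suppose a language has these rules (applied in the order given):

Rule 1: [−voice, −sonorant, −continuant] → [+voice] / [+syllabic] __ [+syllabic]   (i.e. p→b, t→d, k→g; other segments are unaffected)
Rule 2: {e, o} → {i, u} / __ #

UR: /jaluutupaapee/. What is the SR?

Rule 1 (intervocalic voicing): /t/ is a voiceless stop between vowels /u/ and /u/, so it voices to [d]. /p/ is a voiceless stop between vowels /u/ and /a/, so it voices to [b]. /p/ is a voiceless stop between vowels /a/ and /e/, so it voices to [b]. /jaluutupaapee/ → jaluudubaabee.
Rule 2 (final vowel raising): /e/ is a mid vowel in word-final position, so it raises to [i]. /jaluudubaabee/ → jaluudubaabei.

jaluudubaabei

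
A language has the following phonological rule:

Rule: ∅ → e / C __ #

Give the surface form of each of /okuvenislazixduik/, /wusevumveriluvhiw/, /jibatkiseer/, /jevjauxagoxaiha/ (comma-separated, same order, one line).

/okuvenislazixduik/: the form ends in the consonant /k/, so [e] is inserted word-finally. → [okuvenislazixduike].
/wusevumveriluvhiw/: the form ends in the consonant /w/, so [e] is inserted word-finally. → [wusevumveriluvhiwe].
/jibatkiseer/: the form ends in the consonant /r/, so [e] is inserted word-finally. → [jibatkiseere].
/jevjauxagoxaiha/: the rule's environment is not met; surfaces unchanged as [jevjauxagoxaiha].

okuvenislazixduike, wusevumveriluvhiwe, jibatkiseere, jevjauxagoxaiha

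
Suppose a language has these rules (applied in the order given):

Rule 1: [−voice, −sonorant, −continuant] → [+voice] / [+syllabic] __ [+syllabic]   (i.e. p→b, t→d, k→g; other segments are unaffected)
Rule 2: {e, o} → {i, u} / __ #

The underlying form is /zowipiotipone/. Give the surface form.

Rule 1 (intervocalic voicing): /p/ is a voiceless stop between vowels /i/ and /i/, so it voices to [b]. /t/ is a voiceless stop between vowels /o/ and /i/, so it voices to [d]. /p/ is a voiceless stop between vowels /i/ and /o/, so it voices to [b]. /zowipiotipone/ → zowibiodibone.
Rule 2 (final vowel raising): /e/ is a mid vowel in word-final position, so it raises to [i]. /zowibiodibone/ → zowibiodiboni.

zowibiodiboni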